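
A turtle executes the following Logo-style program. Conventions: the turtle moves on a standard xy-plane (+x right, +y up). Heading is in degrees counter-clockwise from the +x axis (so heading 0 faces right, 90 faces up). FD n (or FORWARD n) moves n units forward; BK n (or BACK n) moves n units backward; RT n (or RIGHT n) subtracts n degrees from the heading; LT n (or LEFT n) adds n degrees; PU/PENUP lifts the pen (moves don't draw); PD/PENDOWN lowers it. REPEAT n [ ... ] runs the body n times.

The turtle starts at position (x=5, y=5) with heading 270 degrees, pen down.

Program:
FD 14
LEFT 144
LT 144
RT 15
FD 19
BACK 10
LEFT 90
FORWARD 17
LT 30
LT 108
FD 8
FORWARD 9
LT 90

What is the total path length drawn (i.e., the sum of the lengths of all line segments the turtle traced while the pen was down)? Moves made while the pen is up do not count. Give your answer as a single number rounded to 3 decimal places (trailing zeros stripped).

Answer: 77

Derivation:
Executing turtle program step by step:
Start: pos=(5,5), heading=270, pen down
FD 14: (5,5) -> (5,-9) [heading=270, draw]
LT 144: heading 270 -> 54
LT 144: heading 54 -> 198
RT 15: heading 198 -> 183
FD 19: (5,-9) -> (-13.974,-9.994) [heading=183, draw]
BK 10: (-13.974,-9.994) -> (-3.988,-9.471) [heading=183, draw]
LT 90: heading 183 -> 273
FD 17: (-3.988,-9.471) -> (-3.098,-26.448) [heading=273, draw]
LT 30: heading 273 -> 303
LT 108: heading 303 -> 51
FD 8: (-3.098,-26.448) -> (1.937,-20.231) [heading=51, draw]
FD 9: (1.937,-20.231) -> (7.6,-13.236) [heading=51, draw]
LT 90: heading 51 -> 141
Final: pos=(7.6,-13.236), heading=141, 6 segment(s) drawn

Segment lengths:
  seg 1: (5,5) -> (5,-9), length = 14
  seg 2: (5,-9) -> (-13.974,-9.994), length = 19
  seg 3: (-13.974,-9.994) -> (-3.988,-9.471), length = 10
  seg 4: (-3.988,-9.471) -> (-3.098,-26.448), length = 17
  seg 5: (-3.098,-26.448) -> (1.937,-20.231), length = 8
  seg 6: (1.937,-20.231) -> (7.6,-13.236), length = 9
Total = 77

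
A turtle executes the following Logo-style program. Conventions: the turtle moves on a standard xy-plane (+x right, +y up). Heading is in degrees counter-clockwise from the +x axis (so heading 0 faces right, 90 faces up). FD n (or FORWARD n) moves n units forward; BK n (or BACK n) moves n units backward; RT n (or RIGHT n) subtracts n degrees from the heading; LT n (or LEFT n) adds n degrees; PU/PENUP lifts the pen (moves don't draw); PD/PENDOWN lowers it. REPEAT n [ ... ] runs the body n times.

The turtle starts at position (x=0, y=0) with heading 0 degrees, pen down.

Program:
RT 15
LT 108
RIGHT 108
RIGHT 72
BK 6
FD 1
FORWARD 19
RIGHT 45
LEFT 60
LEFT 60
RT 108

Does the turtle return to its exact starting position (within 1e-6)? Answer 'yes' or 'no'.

Answer: no

Derivation:
Executing turtle program step by step:
Start: pos=(0,0), heading=0, pen down
RT 15: heading 0 -> 345
LT 108: heading 345 -> 93
RT 108: heading 93 -> 345
RT 72: heading 345 -> 273
BK 6: (0,0) -> (-0.314,5.992) [heading=273, draw]
FD 1: (-0.314,5.992) -> (-0.262,4.993) [heading=273, draw]
FD 19: (-0.262,4.993) -> (0.733,-13.981) [heading=273, draw]
RT 45: heading 273 -> 228
LT 60: heading 228 -> 288
LT 60: heading 288 -> 348
RT 108: heading 348 -> 240
Final: pos=(0.733,-13.981), heading=240, 3 segment(s) drawn

Start position: (0, 0)
Final position: (0.733, -13.981)
Distance = 14; >= 1e-6 -> NOT closed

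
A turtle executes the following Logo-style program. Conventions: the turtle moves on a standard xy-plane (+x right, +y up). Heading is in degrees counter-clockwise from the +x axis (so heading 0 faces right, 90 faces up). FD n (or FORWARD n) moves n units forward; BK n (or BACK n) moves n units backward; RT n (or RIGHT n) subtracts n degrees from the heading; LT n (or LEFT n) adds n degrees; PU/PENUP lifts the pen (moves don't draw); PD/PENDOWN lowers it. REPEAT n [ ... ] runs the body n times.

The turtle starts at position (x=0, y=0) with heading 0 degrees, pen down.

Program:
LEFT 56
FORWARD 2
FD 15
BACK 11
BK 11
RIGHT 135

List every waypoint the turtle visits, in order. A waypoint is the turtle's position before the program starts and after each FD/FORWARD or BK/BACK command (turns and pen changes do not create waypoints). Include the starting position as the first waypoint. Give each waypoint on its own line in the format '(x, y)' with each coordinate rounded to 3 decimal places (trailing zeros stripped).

Answer: (0, 0)
(1.118, 1.658)
(9.506, 14.094)
(3.355, 4.974)
(-2.796, -4.145)

Derivation:
Executing turtle program step by step:
Start: pos=(0,0), heading=0, pen down
LT 56: heading 0 -> 56
FD 2: (0,0) -> (1.118,1.658) [heading=56, draw]
FD 15: (1.118,1.658) -> (9.506,14.094) [heading=56, draw]
BK 11: (9.506,14.094) -> (3.355,4.974) [heading=56, draw]
BK 11: (3.355,4.974) -> (-2.796,-4.145) [heading=56, draw]
RT 135: heading 56 -> 281
Final: pos=(-2.796,-4.145), heading=281, 4 segment(s) drawn
Waypoints (5 total):
(0, 0)
(1.118, 1.658)
(9.506, 14.094)
(3.355, 4.974)
(-2.796, -4.145)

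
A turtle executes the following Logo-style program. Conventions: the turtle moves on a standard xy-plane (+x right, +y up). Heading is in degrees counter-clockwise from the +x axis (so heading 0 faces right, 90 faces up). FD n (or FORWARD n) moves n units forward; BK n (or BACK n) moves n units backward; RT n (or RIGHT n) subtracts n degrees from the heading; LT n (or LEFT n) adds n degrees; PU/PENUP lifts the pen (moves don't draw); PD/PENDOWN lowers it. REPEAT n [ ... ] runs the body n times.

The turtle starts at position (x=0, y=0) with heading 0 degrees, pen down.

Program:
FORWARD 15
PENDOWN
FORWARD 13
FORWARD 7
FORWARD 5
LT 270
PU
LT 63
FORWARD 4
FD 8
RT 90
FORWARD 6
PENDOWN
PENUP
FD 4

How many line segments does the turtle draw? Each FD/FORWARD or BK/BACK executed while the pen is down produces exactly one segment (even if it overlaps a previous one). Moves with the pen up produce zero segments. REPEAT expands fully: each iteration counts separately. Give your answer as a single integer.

Executing turtle program step by step:
Start: pos=(0,0), heading=0, pen down
FD 15: (0,0) -> (15,0) [heading=0, draw]
PD: pen down
FD 13: (15,0) -> (28,0) [heading=0, draw]
FD 7: (28,0) -> (35,0) [heading=0, draw]
FD 5: (35,0) -> (40,0) [heading=0, draw]
LT 270: heading 0 -> 270
PU: pen up
LT 63: heading 270 -> 333
FD 4: (40,0) -> (43.564,-1.816) [heading=333, move]
FD 8: (43.564,-1.816) -> (50.692,-5.448) [heading=333, move]
RT 90: heading 333 -> 243
FD 6: (50.692,-5.448) -> (47.968,-10.794) [heading=243, move]
PD: pen down
PU: pen up
FD 4: (47.968,-10.794) -> (46.152,-14.358) [heading=243, move]
Final: pos=(46.152,-14.358), heading=243, 4 segment(s) drawn
Segments drawn: 4

Answer: 4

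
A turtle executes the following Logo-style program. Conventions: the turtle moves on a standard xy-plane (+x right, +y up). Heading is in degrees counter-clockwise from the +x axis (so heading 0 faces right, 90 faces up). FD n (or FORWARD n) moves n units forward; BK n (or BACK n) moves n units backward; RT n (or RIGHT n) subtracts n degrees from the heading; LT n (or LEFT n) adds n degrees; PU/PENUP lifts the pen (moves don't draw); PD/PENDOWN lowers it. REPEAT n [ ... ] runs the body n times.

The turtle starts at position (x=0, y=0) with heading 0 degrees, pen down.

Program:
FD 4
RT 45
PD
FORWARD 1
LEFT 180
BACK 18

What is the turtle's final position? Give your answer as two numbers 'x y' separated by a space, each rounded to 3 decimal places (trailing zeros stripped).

Answer: 17.435 -13.435

Derivation:
Executing turtle program step by step:
Start: pos=(0,0), heading=0, pen down
FD 4: (0,0) -> (4,0) [heading=0, draw]
RT 45: heading 0 -> 315
PD: pen down
FD 1: (4,0) -> (4.707,-0.707) [heading=315, draw]
LT 180: heading 315 -> 135
BK 18: (4.707,-0.707) -> (17.435,-13.435) [heading=135, draw]
Final: pos=(17.435,-13.435), heading=135, 3 segment(s) drawn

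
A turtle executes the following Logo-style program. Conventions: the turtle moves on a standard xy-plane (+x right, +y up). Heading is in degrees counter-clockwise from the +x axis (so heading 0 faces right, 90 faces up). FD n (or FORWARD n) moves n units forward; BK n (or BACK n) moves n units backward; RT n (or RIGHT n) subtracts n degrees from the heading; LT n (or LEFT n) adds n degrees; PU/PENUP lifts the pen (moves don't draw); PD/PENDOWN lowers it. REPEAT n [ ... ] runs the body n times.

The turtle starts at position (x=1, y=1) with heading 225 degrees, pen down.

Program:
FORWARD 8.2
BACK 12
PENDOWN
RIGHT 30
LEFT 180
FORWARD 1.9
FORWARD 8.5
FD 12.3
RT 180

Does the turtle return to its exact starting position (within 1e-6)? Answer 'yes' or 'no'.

Executing turtle program step by step:
Start: pos=(1,1), heading=225, pen down
FD 8.2: (1,1) -> (-4.798,-4.798) [heading=225, draw]
BK 12: (-4.798,-4.798) -> (3.687,3.687) [heading=225, draw]
PD: pen down
RT 30: heading 225 -> 195
LT 180: heading 195 -> 15
FD 1.9: (3.687,3.687) -> (5.522,4.179) [heading=15, draw]
FD 8.5: (5.522,4.179) -> (13.733,6.379) [heading=15, draw]
FD 12.3: (13.733,6.379) -> (25.614,9.562) [heading=15, draw]
RT 180: heading 15 -> 195
Final: pos=(25.614,9.562), heading=195, 5 segment(s) drawn

Start position: (1, 1)
Final position: (25.614, 9.562)
Distance = 26.06; >= 1e-6 -> NOT closed

Answer: no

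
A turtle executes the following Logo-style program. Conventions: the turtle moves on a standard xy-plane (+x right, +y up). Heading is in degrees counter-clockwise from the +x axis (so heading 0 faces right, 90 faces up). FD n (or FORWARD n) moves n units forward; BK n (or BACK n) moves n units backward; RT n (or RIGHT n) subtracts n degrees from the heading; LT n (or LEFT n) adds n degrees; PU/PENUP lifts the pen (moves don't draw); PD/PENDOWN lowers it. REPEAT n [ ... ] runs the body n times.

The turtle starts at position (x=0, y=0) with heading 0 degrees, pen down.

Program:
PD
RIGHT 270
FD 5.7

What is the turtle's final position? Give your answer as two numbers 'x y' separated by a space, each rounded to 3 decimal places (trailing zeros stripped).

Answer: 0 5.7

Derivation:
Executing turtle program step by step:
Start: pos=(0,0), heading=0, pen down
PD: pen down
RT 270: heading 0 -> 90
FD 5.7: (0,0) -> (0,5.7) [heading=90, draw]
Final: pos=(0,5.7), heading=90, 1 segment(s) drawn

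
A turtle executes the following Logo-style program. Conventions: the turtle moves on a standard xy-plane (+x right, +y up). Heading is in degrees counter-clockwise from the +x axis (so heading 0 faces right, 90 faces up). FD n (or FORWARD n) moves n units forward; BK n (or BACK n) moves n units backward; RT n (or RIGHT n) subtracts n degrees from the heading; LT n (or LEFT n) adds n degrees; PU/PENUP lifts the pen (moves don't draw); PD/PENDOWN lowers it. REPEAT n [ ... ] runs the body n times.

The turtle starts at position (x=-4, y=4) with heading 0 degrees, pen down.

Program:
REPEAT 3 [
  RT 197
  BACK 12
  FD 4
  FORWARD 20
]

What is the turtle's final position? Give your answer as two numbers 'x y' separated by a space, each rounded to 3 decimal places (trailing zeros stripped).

Executing turtle program step by step:
Start: pos=(-4,4), heading=0, pen down
REPEAT 3 [
  -- iteration 1/3 --
  RT 197: heading 0 -> 163
  BK 12: (-4,4) -> (7.476,0.492) [heading=163, draw]
  FD 4: (7.476,0.492) -> (3.65,1.661) [heading=163, draw]
  FD 20: (3.65,1.661) -> (-15.476,7.508) [heading=163, draw]
  -- iteration 2/3 --
  RT 197: heading 163 -> 326
  BK 12: (-15.476,7.508) -> (-25.424,14.219) [heading=326, draw]
  FD 4: (-25.424,14.219) -> (-22.108,11.982) [heading=326, draw]
  FD 20: (-22.108,11.982) -> (-5.527,0.798) [heading=326, draw]
  -- iteration 3/3 --
  RT 197: heading 326 -> 129
  BK 12: (-5.527,0.798) -> (2.025,-8.528) [heading=129, draw]
  FD 4: (2.025,-8.528) -> (-0.493,-5.419) [heading=129, draw]
  FD 20: (-0.493,-5.419) -> (-13.079,10.124) [heading=129, draw]
]
Final: pos=(-13.079,10.124), heading=129, 9 segment(s) drawn

Answer: -13.079 10.124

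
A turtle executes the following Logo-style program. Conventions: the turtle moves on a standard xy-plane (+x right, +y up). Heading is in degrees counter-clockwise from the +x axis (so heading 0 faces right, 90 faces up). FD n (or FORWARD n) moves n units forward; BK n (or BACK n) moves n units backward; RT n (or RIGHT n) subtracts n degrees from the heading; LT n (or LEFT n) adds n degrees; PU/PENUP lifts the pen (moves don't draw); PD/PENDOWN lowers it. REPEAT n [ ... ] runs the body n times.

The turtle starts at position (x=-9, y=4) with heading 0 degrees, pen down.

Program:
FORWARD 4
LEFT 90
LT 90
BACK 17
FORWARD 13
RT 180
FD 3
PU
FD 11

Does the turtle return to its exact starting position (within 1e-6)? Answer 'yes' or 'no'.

Answer: no

Derivation:
Executing turtle program step by step:
Start: pos=(-9,4), heading=0, pen down
FD 4: (-9,4) -> (-5,4) [heading=0, draw]
LT 90: heading 0 -> 90
LT 90: heading 90 -> 180
BK 17: (-5,4) -> (12,4) [heading=180, draw]
FD 13: (12,4) -> (-1,4) [heading=180, draw]
RT 180: heading 180 -> 0
FD 3: (-1,4) -> (2,4) [heading=0, draw]
PU: pen up
FD 11: (2,4) -> (13,4) [heading=0, move]
Final: pos=(13,4), heading=0, 4 segment(s) drawn

Start position: (-9, 4)
Final position: (13, 4)
Distance = 22; >= 1e-6 -> NOT closed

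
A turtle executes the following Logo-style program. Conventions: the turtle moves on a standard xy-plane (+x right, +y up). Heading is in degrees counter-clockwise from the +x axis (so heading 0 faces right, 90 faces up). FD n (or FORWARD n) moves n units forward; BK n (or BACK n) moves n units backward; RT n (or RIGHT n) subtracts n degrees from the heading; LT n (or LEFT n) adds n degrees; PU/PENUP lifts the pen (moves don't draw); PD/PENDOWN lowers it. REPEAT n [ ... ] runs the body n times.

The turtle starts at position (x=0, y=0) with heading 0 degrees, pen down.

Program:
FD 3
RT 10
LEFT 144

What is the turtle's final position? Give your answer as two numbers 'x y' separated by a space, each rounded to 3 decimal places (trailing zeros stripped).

Executing turtle program step by step:
Start: pos=(0,0), heading=0, pen down
FD 3: (0,0) -> (3,0) [heading=0, draw]
RT 10: heading 0 -> 350
LT 144: heading 350 -> 134
Final: pos=(3,0), heading=134, 1 segment(s) drawn

Answer: 3 0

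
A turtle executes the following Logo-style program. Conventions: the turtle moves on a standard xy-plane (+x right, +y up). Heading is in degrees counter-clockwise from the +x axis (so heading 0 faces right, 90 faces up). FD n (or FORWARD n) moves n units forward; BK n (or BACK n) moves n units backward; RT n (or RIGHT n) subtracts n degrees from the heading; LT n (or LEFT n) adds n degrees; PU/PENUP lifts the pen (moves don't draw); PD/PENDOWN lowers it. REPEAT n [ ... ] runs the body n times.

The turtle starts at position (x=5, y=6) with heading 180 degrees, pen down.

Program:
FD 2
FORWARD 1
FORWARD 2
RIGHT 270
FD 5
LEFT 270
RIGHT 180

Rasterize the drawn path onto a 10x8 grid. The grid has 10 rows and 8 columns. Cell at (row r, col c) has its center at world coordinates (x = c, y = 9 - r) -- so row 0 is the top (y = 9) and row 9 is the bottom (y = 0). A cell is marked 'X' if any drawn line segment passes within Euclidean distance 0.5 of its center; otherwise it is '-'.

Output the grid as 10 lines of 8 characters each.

Answer: --------
--------
--------
XXXXXX--
X-------
X-------
X-------
X-------
X-------
--------

Derivation:
Segment 0: (5,6) -> (3,6)
Segment 1: (3,6) -> (2,6)
Segment 2: (2,6) -> (0,6)
Segment 3: (0,6) -> (0,1)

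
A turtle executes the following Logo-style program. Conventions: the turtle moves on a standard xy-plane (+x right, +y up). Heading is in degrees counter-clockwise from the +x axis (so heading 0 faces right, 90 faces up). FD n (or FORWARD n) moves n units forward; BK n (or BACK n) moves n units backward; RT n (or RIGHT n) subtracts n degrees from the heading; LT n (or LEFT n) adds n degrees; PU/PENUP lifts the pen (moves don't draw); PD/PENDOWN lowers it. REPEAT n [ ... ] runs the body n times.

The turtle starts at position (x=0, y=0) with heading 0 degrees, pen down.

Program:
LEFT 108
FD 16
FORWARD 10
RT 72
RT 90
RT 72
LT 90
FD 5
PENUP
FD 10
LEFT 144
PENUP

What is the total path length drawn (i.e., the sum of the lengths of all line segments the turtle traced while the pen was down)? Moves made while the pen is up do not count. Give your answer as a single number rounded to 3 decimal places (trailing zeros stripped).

Answer: 31

Derivation:
Executing turtle program step by step:
Start: pos=(0,0), heading=0, pen down
LT 108: heading 0 -> 108
FD 16: (0,0) -> (-4.944,15.217) [heading=108, draw]
FD 10: (-4.944,15.217) -> (-8.034,24.727) [heading=108, draw]
RT 72: heading 108 -> 36
RT 90: heading 36 -> 306
RT 72: heading 306 -> 234
LT 90: heading 234 -> 324
FD 5: (-8.034,24.727) -> (-3.989,21.789) [heading=324, draw]
PU: pen up
FD 10: (-3.989,21.789) -> (4.101,15.911) [heading=324, move]
LT 144: heading 324 -> 108
PU: pen up
Final: pos=(4.101,15.911), heading=108, 3 segment(s) drawn

Segment lengths:
  seg 1: (0,0) -> (-4.944,15.217), length = 16
  seg 2: (-4.944,15.217) -> (-8.034,24.727), length = 10
  seg 3: (-8.034,24.727) -> (-3.989,21.789), length = 5
Total = 31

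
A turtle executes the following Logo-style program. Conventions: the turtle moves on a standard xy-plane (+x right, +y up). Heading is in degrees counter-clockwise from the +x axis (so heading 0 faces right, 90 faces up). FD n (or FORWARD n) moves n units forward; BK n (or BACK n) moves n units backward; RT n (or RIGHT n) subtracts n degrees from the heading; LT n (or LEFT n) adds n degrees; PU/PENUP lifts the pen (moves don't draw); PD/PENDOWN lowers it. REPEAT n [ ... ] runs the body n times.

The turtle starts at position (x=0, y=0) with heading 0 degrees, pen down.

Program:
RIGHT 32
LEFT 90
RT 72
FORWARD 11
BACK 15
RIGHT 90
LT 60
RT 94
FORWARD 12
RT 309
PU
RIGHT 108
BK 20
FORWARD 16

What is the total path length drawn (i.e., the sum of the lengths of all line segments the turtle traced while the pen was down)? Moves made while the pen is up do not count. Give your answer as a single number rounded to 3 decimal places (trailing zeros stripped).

Executing turtle program step by step:
Start: pos=(0,0), heading=0, pen down
RT 32: heading 0 -> 328
LT 90: heading 328 -> 58
RT 72: heading 58 -> 346
FD 11: (0,0) -> (10.673,-2.661) [heading=346, draw]
BK 15: (10.673,-2.661) -> (-3.881,0.968) [heading=346, draw]
RT 90: heading 346 -> 256
LT 60: heading 256 -> 316
RT 94: heading 316 -> 222
FD 12: (-3.881,0.968) -> (-12.799,-7.062) [heading=222, draw]
RT 309: heading 222 -> 273
PU: pen up
RT 108: heading 273 -> 165
BK 20: (-12.799,-7.062) -> (6.52,-12.238) [heading=165, move]
FD 16: (6.52,-12.238) -> (-8.935,-8.097) [heading=165, move]
Final: pos=(-8.935,-8.097), heading=165, 3 segment(s) drawn

Segment lengths:
  seg 1: (0,0) -> (10.673,-2.661), length = 11
  seg 2: (10.673,-2.661) -> (-3.881,0.968), length = 15
  seg 3: (-3.881,0.968) -> (-12.799,-7.062), length = 12
Total = 38

Answer: 38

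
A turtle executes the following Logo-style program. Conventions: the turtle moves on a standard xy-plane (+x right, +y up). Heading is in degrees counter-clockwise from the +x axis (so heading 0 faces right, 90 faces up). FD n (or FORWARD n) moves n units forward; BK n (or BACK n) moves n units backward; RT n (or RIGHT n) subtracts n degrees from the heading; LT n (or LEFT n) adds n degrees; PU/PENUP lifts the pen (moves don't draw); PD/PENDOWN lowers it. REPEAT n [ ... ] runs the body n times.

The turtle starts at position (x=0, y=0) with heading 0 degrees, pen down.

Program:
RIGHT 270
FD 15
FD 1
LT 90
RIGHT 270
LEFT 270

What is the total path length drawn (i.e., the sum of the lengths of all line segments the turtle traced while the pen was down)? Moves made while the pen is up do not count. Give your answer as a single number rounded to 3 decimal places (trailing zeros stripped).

Executing turtle program step by step:
Start: pos=(0,0), heading=0, pen down
RT 270: heading 0 -> 90
FD 15: (0,0) -> (0,15) [heading=90, draw]
FD 1: (0,15) -> (0,16) [heading=90, draw]
LT 90: heading 90 -> 180
RT 270: heading 180 -> 270
LT 270: heading 270 -> 180
Final: pos=(0,16), heading=180, 2 segment(s) drawn

Segment lengths:
  seg 1: (0,0) -> (0,15), length = 15
  seg 2: (0,15) -> (0,16), length = 1
Total = 16

Answer: 16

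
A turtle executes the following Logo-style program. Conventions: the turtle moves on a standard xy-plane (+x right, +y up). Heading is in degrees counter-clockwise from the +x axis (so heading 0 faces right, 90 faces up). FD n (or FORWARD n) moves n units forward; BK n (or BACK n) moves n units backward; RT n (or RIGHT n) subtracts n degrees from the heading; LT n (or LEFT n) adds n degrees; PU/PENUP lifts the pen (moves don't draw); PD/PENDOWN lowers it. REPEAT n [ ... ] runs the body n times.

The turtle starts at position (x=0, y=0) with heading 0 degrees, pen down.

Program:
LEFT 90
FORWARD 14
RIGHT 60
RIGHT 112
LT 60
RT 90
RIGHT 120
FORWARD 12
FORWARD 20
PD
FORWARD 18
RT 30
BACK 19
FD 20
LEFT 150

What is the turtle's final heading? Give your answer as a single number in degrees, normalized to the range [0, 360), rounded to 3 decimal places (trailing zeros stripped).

Answer: 248

Derivation:
Executing turtle program step by step:
Start: pos=(0,0), heading=0, pen down
LT 90: heading 0 -> 90
FD 14: (0,0) -> (0,14) [heading=90, draw]
RT 60: heading 90 -> 30
RT 112: heading 30 -> 278
LT 60: heading 278 -> 338
RT 90: heading 338 -> 248
RT 120: heading 248 -> 128
FD 12: (0,14) -> (-7.388,23.456) [heading=128, draw]
FD 20: (-7.388,23.456) -> (-19.701,39.216) [heading=128, draw]
PD: pen down
FD 18: (-19.701,39.216) -> (-30.783,53.401) [heading=128, draw]
RT 30: heading 128 -> 98
BK 19: (-30.783,53.401) -> (-28.139,34.585) [heading=98, draw]
FD 20: (-28.139,34.585) -> (-30.922,54.391) [heading=98, draw]
LT 150: heading 98 -> 248
Final: pos=(-30.922,54.391), heading=248, 6 segment(s) drawn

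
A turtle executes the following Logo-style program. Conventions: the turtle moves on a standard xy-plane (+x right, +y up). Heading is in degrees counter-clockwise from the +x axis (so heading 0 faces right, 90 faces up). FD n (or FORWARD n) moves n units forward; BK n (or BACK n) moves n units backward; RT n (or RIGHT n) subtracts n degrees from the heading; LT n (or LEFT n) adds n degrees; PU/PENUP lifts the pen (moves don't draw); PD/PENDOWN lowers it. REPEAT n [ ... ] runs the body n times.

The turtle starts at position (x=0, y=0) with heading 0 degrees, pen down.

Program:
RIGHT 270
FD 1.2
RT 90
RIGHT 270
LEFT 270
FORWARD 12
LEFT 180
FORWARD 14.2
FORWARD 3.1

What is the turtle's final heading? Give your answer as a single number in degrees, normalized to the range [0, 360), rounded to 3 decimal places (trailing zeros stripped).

Executing turtle program step by step:
Start: pos=(0,0), heading=0, pen down
RT 270: heading 0 -> 90
FD 1.2: (0,0) -> (0,1.2) [heading=90, draw]
RT 90: heading 90 -> 0
RT 270: heading 0 -> 90
LT 270: heading 90 -> 0
FD 12: (0,1.2) -> (12,1.2) [heading=0, draw]
LT 180: heading 0 -> 180
FD 14.2: (12,1.2) -> (-2.2,1.2) [heading=180, draw]
FD 3.1: (-2.2,1.2) -> (-5.3,1.2) [heading=180, draw]
Final: pos=(-5.3,1.2), heading=180, 4 segment(s) drawn

Answer: 180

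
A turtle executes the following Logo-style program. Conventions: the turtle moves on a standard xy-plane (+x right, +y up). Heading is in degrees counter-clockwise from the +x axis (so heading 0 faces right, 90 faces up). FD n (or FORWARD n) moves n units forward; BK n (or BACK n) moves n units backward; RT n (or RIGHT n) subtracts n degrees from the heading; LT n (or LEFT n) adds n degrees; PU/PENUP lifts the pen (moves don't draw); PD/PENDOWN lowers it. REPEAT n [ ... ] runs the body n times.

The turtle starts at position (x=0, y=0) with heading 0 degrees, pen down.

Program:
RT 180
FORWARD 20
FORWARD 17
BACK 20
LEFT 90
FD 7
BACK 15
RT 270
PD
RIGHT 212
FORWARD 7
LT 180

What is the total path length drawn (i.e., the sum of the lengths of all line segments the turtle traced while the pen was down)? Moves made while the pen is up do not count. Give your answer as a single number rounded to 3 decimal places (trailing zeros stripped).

Answer: 86

Derivation:
Executing turtle program step by step:
Start: pos=(0,0), heading=0, pen down
RT 180: heading 0 -> 180
FD 20: (0,0) -> (-20,0) [heading=180, draw]
FD 17: (-20,0) -> (-37,0) [heading=180, draw]
BK 20: (-37,0) -> (-17,0) [heading=180, draw]
LT 90: heading 180 -> 270
FD 7: (-17,0) -> (-17,-7) [heading=270, draw]
BK 15: (-17,-7) -> (-17,8) [heading=270, draw]
RT 270: heading 270 -> 0
PD: pen down
RT 212: heading 0 -> 148
FD 7: (-17,8) -> (-22.936,11.709) [heading=148, draw]
LT 180: heading 148 -> 328
Final: pos=(-22.936,11.709), heading=328, 6 segment(s) drawn

Segment lengths:
  seg 1: (0,0) -> (-20,0), length = 20
  seg 2: (-20,0) -> (-37,0), length = 17
  seg 3: (-37,0) -> (-17,0), length = 20
  seg 4: (-17,0) -> (-17,-7), length = 7
  seg 5: (-17,-7) -> (-17,8), length = 15
  seg 6: (-17,8) -> (-22.936,11.709), length = 7
Total = 86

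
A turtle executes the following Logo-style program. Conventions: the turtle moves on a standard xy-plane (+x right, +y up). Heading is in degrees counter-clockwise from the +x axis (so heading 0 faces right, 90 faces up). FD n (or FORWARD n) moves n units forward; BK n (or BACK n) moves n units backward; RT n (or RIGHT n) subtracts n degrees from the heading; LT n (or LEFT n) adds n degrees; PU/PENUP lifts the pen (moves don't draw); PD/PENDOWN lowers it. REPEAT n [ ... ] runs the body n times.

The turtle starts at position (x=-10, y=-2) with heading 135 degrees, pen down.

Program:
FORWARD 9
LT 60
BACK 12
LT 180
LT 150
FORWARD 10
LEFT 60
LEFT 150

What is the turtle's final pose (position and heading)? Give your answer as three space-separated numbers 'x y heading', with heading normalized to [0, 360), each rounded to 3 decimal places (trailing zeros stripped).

Answer: -14.432 10.058 15

Derivation:
Executing turtle program step by step:
Start: pos=(-10,-2), heading=135, pen down
FD 9: (-10,-2) -> (-16.364,4.364) [heading=135, draw]
LT 60: heading 135 -> 195
BK 12: (-16.364,4.364) -> (-4.773,7.47) [heading=195, draw]
LT 180: heading 195 -> 15
LT 150: heading 15 -> 165
FD 10: (-4.773,7.47) -> (-14.432,10.058) [heading=165, draw]
LT 60: heading 165 -> 225
LT 150: heading 225 -> 15
Final: pos=(-14.432,10.058), heading=15, 3 segment(s) drawn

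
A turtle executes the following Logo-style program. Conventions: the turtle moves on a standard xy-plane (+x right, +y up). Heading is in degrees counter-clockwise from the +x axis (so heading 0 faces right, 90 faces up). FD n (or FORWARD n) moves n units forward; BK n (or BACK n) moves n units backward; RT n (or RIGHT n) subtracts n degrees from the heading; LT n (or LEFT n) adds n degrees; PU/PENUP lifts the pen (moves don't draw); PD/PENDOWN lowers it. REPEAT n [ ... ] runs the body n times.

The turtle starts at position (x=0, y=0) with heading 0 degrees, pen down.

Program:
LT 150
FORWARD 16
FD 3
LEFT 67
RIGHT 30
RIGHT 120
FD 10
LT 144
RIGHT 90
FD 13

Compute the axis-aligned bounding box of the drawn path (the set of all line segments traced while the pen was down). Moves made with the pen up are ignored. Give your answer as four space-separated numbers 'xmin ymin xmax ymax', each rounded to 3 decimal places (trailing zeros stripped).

Executing turtle program step by step:
Start: pos=(0,0), heading=0, pen down
LT 150: heading 0 -> 150
FD 16: (0,0) -> (-13.856,8) [heading=150, draw]
FD 3: (-13.856,8) -> (-16.454,9.5) [heading=150, draw]
LT 67: heading 150 -> 217
RT 30: heading 217 -> 187
RT 120: heading 187 -> 67
FD 10: (-16.454,9.5) -> (-12.547,18.705) [heading=67, draw]
LT 144: heading 67 -> 211
RT 90: heading 211 -> 121
FD 13: (-12.547,18.705) -> (-19.243,29.848) [heading=121, draw]
Final: pos=(-19.243,29.848), heading=121, 4 segment(s) drawn

Segment endpoints: x in {-19.243, -16.454, -13.856, -12.547, 0}, y in {0, 8, 9.5, 18.705, 29.848}
xmin=-19.243, ymin=0, xmax=0, ymax=29.848

Answer: -19.243 0 0 29.848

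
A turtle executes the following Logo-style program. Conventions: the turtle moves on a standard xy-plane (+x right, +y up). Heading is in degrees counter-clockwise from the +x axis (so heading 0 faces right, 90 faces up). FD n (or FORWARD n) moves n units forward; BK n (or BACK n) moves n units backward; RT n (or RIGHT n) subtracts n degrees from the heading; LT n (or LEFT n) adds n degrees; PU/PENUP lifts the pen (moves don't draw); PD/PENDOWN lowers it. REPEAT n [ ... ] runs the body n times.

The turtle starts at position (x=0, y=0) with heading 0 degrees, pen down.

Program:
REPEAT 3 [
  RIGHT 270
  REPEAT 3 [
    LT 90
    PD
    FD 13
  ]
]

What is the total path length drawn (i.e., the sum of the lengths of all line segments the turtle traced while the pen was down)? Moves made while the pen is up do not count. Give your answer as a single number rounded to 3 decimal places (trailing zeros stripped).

Executing turtle program step by step:
Start: pos=(0,0), heading=0, pen down
REPEAT 3 [
  -- iteration 1/3 --
  RT 270: heading 0 -> 90
  REPEAT 3 [
    -- iteration 1/3 --
    LT 90: heading 90 -> 180
    PD: pen down
    FD 13: (0,0) -> (-13,0) [heading=180, draw]
    -- iteration 2/3 --
    LT 90: heading 180 -> 270
    PD: pen down
    FD 13: (-13,0) -> (-13,-13) [heading=270, draw]
    -- iteration 3/3 --
    LT 90: heading 270 -> 0
    PD: pen down
    FD 13: (-13,-13) -> (0,-13) [heading=0, draw]
  ]
  -- iteration 2/3 --
  RT 270: heading 0 -> 90
  REPEAT 3 [
    -- iteration 1/3 --
    LT 90: heading 90 -> 180
    PD: pen down
    FD 13: (0,-13) -> (-13,-13) [heading=180, draw]
    -- iteration 2/3 --
    LT 90: heading 180 -> 270
    PD: pen down
    FD 13: (-13,-13) -> (-13,-26) [heading=270, draw]
    -- iteration 3/3 --
    LT 90: heading 270 -> 0
    PD: pen down
    FD 13: (-13,-26) -> (0,-26) [heading=0, draw]
  ]
  -- iteration 3/3 --
  RT 270: heading 0 -> 90
  REPEAT 3 [
    -- iteration 1/3 --
    LT 90: heading 90 -> 180
    PD: pen down
    FD 13: (0,-26) -> (-13,-26) [heading=180, draw]
    -- iteration 2/3 --
    LT 90: heading 180 -> 270
    PD: pen down
    FD 13: (-13,-26) -> (-13,-39) [heading=270, draw]
    -- iteration 3/3 --
    LT 90: heading 270 -> 0
    PD: pen down
    FD 13: (-13,-39) -> (0,-39) [heading=0, draw]
  ]
]
Final: pos=(0,-39), heading=0, 9 segment(s) drawn

Segment lengths:
  seg 1: (0,0) -> (-13,0), length = 13
  seg 2: (-13,0) -> (-13,-13), length = 13
  seg 3: (-13,-13) -> (0,-13), length = 13
  seg 4: (0,-13) -> (-13,-13), length = 13
  seg 5: (-13,-13) -> (-13,-26), length = 13
  seg 6: (-13,-26) -> (0,-26), length = 13
  seg 7: (0,-26) -> (-13,-26), length = 13
  seg 8: (-13,-26) -> (-13,-39), length = 13
  seg 9: (-13,-39) -> (0,-39), length = 13
Total = 117

Answer: 117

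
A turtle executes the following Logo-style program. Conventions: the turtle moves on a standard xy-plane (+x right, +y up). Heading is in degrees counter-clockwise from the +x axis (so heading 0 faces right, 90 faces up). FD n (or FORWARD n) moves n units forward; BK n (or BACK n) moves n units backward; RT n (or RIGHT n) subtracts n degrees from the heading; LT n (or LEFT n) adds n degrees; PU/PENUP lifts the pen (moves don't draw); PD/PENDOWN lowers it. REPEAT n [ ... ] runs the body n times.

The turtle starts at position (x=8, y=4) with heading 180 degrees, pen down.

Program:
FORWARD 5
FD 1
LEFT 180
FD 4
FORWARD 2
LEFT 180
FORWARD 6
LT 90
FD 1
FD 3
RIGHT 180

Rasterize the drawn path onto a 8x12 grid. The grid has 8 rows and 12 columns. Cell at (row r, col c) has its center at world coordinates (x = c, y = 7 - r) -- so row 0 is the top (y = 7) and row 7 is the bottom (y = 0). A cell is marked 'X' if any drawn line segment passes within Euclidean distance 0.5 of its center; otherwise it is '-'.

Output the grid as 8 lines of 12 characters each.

Segment 0: (8,4) -> (3,4)
Segment 1: (3,4) -> (2,4)
Segment 2: (2,4) -> (6,4)
Segment 3: (6,4) -> (8,4)
Segment 4: (8,4) -> (2,4)
Segment 5: (2,4) -> (2,3)
Segment 6: (2,3) -> (2,0)

Answer: ------------
------------
------------
--XXXXXXX---
--X---------
--X---------
--X---------
--X---------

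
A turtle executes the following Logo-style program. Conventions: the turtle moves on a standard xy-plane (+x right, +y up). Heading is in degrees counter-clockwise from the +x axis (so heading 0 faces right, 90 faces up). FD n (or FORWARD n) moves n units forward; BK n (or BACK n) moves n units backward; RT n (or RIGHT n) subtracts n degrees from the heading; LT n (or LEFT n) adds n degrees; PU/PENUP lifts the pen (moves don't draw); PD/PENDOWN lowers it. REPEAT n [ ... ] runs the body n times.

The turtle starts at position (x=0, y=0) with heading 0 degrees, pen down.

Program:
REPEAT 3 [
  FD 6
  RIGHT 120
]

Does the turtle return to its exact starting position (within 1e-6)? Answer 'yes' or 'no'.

Executing turtle program step by step:
Start: pos=(0,0), heading=0, pen down
REPEAT 3 [
  -- iteration 1/3 --
  FD 6: (0,0) -> (6,0) [heading=0, draw]
  RT 120: heading 0 -> 240
  -- iteration 2/3 --
  FD 6: (6,0) -> (3,-5.196) [heading=240, draw]
  RT 120: heading 240 -> 120
  -- iteration 3/3 --
  FD 6: (3,-5.196) -> (0,0) [heading=120, draw]
  RT 120: heading 120 -> 0
]
Final: pos=(0,0), heading=0, 3 segment(s) drawn

Start position: (0, 0)
Final position: (0, 0)
Distance = 0; < 1e-6 -> CLOSED

Answer: yes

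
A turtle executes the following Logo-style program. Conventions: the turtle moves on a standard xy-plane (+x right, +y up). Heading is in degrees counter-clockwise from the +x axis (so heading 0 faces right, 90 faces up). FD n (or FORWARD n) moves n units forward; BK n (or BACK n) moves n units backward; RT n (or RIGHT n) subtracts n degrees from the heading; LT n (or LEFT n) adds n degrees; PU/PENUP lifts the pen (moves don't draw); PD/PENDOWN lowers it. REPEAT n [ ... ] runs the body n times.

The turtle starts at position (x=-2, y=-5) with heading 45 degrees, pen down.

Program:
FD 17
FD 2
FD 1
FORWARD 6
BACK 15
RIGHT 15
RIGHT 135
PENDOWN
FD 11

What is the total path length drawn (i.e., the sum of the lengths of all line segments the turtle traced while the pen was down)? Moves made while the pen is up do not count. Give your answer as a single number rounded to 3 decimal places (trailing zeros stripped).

Answer: 52

Derivation:
Executing turtle program step by step:
Start: pos=(-2,-5), heading=45, pen down
FD 17: (-2,-5) -> (10.021,7.021) [heading=45, draw]
FD 2: (10.021,7.021) -> (11.435,8.435) [heading=45, draw]
FD 1: (11.435,8.435) -> (12.142,9.142) [heading=45, draw]
FD 6: (12.142,9.142) -> (16.385,13.385) [heading=45, draw]
BK 15: (16.385,13.385) -> (5.778,2.778) [heading=45, draw]
RT 15: heading 45 -> 30
RT 135: heading 30 -> 255
PD: pen down
FD 11: (5.778,2.778) -> (2.931,-7.847) [heading=255, draw]
Final: pos=(2.931,-7.847), heading=255, 6 segment(s) drawn

Segment lengths:
  seg 1: (-2,-5) -> (10.021,7.021), length = 17
  seg 2: (10.021,7.021) -> (11.435,8.435), length = 2
  seg 3: (11.435,8.435) -> (12.142,9.142), length = 1
  seg 4: (12.142,9.142) -> (16.385,13.385), length = 6
  seg 5: (16.385,13.385) -> (5.778,2.778), length = 15
  seg 6: (5.778,2.778) -> (2.931,-7.847), length = 11
Total = 52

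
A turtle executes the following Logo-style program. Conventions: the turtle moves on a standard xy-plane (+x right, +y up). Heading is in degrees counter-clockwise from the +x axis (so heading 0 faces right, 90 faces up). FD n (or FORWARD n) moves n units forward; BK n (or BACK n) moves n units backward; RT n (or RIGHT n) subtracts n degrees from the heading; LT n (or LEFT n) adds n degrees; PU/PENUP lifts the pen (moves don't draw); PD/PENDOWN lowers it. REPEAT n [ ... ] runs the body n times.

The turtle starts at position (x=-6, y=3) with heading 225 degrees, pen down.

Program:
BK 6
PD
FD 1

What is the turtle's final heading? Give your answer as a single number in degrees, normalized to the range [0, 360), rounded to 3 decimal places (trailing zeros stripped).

Answer: 225

Derivation:
Executing turtle program step by step:
Start: pos=(-6,3), heading=225, pen down
BK 6: (-6,3) -> (-1.757,7.243) [heading=225, draw]
PD: pen down
FD 1: (-1.757,7.243) -> (-2.464,6.536) [heading=225, draw]
Final: pos=(-2.464,6.536), heading=225, 2 segment(s) drawn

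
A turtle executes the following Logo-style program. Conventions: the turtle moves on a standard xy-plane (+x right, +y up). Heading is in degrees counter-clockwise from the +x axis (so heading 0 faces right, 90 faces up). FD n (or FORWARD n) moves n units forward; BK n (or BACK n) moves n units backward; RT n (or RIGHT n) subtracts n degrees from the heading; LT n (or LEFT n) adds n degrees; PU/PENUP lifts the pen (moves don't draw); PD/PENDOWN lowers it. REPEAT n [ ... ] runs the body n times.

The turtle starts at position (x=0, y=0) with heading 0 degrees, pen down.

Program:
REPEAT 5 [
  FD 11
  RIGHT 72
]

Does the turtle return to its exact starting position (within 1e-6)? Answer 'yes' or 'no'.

Answer: yes

Derivation:
Executing turtle program step by step:
Start: pos=(0,0), heading=0, pen down
REPEAT 5 [
  -- iteration 1/5 --
  FD 11: (0,0) -> (11,0) [heading=0, draw]
  RT 72: heading 0 -> 288
  -- iteration 2/5 --
  FD 11: (11,0) -> (14.399,-10.462) [heading=288, draw]
  RT 72: heading 288 -> 216
  -- iteration 3/5 --
  FD 11: (14.399,-10.462) -> (5.5,-16.927) [heading=216, draw]
  RT 72: heading 216 -> 144
  -- iteration 4/5 --
  FD 11: (5.5,-16.927) -> (-3.399,-10.462) [heading=144, draw]
  RT 72: heading 144 -> 72
  -- iteration 5/5 --
  FD 11: (-3.399,-10.462) -> (0,0) [heading=72, draw]
  RT 72: heading 72 -> 0
]
Final: pos=(0,0), heading=0, 5 segment(s) drawn

Start position: (0, 0)
Final position: (0, 0)
Distance = 0; < 1e-6 -> CLOSED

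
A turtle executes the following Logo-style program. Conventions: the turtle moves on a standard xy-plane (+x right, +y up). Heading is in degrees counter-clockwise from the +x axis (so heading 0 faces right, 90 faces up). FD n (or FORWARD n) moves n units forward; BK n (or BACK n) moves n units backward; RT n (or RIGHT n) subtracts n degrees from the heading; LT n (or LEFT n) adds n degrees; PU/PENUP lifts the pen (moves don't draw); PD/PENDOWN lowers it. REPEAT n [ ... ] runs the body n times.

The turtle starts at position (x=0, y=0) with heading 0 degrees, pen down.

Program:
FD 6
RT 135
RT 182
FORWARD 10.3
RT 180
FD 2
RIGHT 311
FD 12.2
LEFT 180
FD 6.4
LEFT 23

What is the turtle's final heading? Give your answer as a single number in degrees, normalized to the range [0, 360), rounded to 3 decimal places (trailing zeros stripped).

Executing turtle program step by step:
Start: pos=(0,0), heading=0, pen down
FD 6: (0,0) -> (6,0) [heading=0, draw]
RT 135: heading 0 -> 225
RT 182: heading 225 -> 43
FD 10.3: (6,0) -> (13.533,7.025) [heading=43, draw]
RT 180: heading 43 -> 223
FD 2: (13.533,7.025) -> (12.07,5.661) [heading=223, draw]
RT 311: heading 223 -> 272
FD 12.2: (12.07,5.661) -> (12.496,-6.532) [heading=272, draw]
LT 180: heading 272 -> 92
FD 6.4: (12.496,-6.532) -> (12.273,-0.136) [heading=92, draw]
LT 23: heading 92 -> 115
Final: pos=(12.273,-0.136), heading=115, 5 segment(s) drawn

Answer: 115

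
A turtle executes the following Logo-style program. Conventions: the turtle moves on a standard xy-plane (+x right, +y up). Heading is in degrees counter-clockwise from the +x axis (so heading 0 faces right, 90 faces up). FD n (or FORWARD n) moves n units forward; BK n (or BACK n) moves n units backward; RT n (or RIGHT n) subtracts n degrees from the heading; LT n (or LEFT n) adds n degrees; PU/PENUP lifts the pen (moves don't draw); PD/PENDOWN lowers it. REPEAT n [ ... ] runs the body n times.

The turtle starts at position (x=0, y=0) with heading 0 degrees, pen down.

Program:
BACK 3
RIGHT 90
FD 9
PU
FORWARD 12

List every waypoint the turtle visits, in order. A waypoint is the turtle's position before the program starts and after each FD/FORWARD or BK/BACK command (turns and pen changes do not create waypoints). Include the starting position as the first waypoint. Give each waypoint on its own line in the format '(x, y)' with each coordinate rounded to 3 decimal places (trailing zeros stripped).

Executing turtle program step by step:
Start: pos=(0,0), heading=0, pen down
BK 3: (0,0) -> (-3,0) [heading=0, draw]
RT 90: heading 0 -> 270
FD 9: (-3,0) -> (-3,-9) [heading=270, draw]
PU: pen up
FD 12: (-3,-9) -> (-3,-21) [heading=270, move]
Final: pos=(-3,-21), heading=270, 2 segment(s) drawn
Waypoints (4 total):
(0, 0)
(-3, 0)
(-3, -9)
(-3, -21)

Answer: (0, 0)
(-3, 0)
(-3, -9)
(-3, -21)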